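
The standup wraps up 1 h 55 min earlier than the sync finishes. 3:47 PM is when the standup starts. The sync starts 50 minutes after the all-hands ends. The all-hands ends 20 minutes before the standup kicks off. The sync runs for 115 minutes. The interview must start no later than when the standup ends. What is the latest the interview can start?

The all-hands ends at 3:47 PM − 20 min = 3:27 PM.
The sync starts at 3:27 PM + 50 min = 4:17 PM.
The sync ends at 4:17 PM + 115 min = 6:12 PM.
The standup ends at 6:12 PM − 115 min = 4:17 PM.
The interview is bounded by the standup, so the latest it can start is 4:17 PM.

4:17 PM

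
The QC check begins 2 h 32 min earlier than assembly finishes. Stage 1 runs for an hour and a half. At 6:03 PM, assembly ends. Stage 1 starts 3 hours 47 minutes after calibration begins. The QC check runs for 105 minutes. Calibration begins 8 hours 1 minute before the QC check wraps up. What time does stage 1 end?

The QC check starts at 6:03 PM − 152 min = 3:31 PM.
The QC check ends at 3:31 PM + 105 min = 5:16 PM.
Calibration starts at 5:16 PM − 481 min = 9:15 AM.
Stage 1 starts at 9:15 AM + 227 min = 1:02 PM.
Stage 1 ends at 1:02 PM + 90 min = 2:32 PM.

2:32 PM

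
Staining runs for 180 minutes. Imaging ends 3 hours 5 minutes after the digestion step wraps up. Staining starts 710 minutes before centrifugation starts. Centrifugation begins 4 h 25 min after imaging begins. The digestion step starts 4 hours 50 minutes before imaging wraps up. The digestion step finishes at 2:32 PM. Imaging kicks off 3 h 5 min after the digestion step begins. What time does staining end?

Imaging ends at 2:32 PM + 185 min = 5:37 PM.
The digestion step starts at 5:37 PM − 290 min = 12:47 PM.
Imaging starts at 12:47 PM + 185 min = 3:52 PM.
Centrifugation starts at 3:52 PM + 265 min = 8:17 PM.
Staining starts at 8:17 PM − 710 min = 8:27 AM.
Staining ends at 8:27 AM + 180 min = 11:27 AM.

11:27 AM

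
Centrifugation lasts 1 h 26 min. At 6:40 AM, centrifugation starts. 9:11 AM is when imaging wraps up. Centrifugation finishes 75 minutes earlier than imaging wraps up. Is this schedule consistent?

Centrifugation ends at 9:11 AM − 75 min = 7:56 AM.
Centrifugation starts at 7:56 AM − 86 min = 6:30 AM.
But centrifugation is also said to start at 6:40 AM — a 10-minute conflict.

No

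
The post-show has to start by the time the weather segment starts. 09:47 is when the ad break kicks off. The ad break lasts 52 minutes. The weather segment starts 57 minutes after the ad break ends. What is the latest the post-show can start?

11:36

The ad break ends at 09:47 + 52 min = 10:39.
The weather segment starts at 10:39 + 57 min = 11:36.
The post-show is bounded by the weather segment, so the latest it can start is 11:36.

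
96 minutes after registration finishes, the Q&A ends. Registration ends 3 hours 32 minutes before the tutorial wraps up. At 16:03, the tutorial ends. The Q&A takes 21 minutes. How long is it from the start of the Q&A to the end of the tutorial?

Registration ends at 16:03 − 212 min = 12:31.
The Q&A ends at 12:31 + 96 min = 14:07.
The Q&A starts at 14:07 − 21 min = 13:46.
From 13:46 to 16:03 is 2 h 17 min.

2 h 17 min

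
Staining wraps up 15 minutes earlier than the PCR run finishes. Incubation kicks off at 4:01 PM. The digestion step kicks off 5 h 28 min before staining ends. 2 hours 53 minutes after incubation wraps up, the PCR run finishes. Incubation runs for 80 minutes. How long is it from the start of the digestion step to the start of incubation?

Incubation ends at 4:01 PM + 80 min = 5:21 PM.
The PCR run ends at 5:21 PM + 173 min = 8:14 PM.
Staining ends at 8:14 PM − 15 min = 7:59 PM.
The digestion step starts at 7:59 PM − 328 min = 2:31 PM.
From 2:31 PM to 4:01 PM is 90 minutes.

90 minutes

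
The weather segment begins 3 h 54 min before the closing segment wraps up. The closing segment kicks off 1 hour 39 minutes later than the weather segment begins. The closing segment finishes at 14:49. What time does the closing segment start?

12:34

The weather segment starts at 14:49 − 234 min = 10:55.
The closing segment starts at 10:55 + 99 min = 12:34.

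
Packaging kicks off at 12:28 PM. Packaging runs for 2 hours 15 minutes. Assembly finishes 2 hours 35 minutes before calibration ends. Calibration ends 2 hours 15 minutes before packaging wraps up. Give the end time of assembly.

Packaging ends at 12:28 PM + 135 min = 2:43 PM.
Calibration ends at 2:43 PM − 135 min = 12:28 PM.
Assembly ends at 12:28 PM − 155 min = 9:53 AM.

9:53 AM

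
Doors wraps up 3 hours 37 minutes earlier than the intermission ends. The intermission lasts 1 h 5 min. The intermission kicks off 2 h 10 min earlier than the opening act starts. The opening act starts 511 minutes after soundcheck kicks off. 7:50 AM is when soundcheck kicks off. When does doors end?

11:39 AM

The opening act starts at 7:50 AM + 511 min = 4:21 PM.
The intermission starts at 4:21 PM − 130 min = 2:11 PM.
The intermission ends at 2:11 PM + 65 min = 3:16 PM.
Doors ends at 3:16 PM − 217 min = 11:39 AM.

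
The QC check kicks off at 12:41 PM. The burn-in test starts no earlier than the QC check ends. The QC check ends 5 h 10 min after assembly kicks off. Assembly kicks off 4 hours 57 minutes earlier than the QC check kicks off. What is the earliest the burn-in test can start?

Assembly starts at 12:41 PM − 297 min = 7:44 AM.
The QC check ends at 7:44 AM + 310 min = 12:54 PM.
The burn-in test is bounded by the QC check, so the earliest it can start is 12:54 PM.

12:54 PM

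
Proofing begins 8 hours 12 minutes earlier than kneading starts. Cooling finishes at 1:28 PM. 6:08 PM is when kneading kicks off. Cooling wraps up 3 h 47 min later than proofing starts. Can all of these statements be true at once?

No

Proofing starts at 6:08 PM − 492 min = 9:56 AM.
Cooling ends at 9:56 AM + 227 min = 1:43 PM.
But cooling is also said to end at 1:28 PM — a 15-minute conflict.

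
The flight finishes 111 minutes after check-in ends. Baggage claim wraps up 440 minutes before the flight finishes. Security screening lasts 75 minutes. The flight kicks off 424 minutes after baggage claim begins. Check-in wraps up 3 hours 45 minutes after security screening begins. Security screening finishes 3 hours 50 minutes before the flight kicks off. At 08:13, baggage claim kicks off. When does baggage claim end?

The flight starts at 08:13 + 424 min = 15:17.
Security screening ends at 15:17 − 230 min = 11:27.
Security screening starts at 11:27 − 75 min = 10:12.
Check-in ends at 10:12 + 225 min = 13:57.
The flight ends at 13:57 + 111 min = 15:48.
Baggage claim ends at 15:48 − 440 min = 08:28.

08:28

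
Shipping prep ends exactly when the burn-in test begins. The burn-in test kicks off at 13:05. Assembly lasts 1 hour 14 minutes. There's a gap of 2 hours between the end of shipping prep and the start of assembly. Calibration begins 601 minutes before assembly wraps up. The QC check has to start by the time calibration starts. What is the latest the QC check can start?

06:18

Shipping prep ends at 13:05.
Assembly starts at 13:05 + 120 min = 15:05.
Assembly ends at 15:05 + 74 min = 16:19.
Calibration starts at 16:19 − 601 min = 06:18.
The QC check is bounded by calibration, so the latest it can start is 06:18.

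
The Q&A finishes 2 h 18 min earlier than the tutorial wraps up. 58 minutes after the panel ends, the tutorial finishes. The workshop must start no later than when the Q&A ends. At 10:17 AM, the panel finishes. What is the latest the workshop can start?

8:57 AM

The tutorial ends at 10:17 AM + 58 min = 11:15 AM.
The Q&A ends at 11:15 AM − 138 min = 8:57 AM.
The workshop is bounded by the Q&A, so the latest it can start is 8:57 AM.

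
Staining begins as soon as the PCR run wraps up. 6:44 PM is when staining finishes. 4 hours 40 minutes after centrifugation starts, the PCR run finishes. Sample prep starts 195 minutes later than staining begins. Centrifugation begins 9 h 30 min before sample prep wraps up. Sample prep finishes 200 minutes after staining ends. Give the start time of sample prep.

8:29 PM

Sample prep ends at 6:44 PM + 200 min = 10:04 PM.
Centrifugation starts at 10:04 PM − 570 min = 12:34 PM.
The PCR run ends at 12:34 PM + 280 min = 5:14 PM.
So staining starts at 5:14 PM.
Sample prep starts at 5:14 PM + 195 min = 8:29 PM.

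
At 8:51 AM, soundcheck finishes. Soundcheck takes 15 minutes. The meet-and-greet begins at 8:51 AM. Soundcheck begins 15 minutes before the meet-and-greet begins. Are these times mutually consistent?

Yes

Soundcheck starts at 8:51 AM − 15 min = 8:36 AM.
Soundcheck ends at 8:36 AM + 15 min = 8:51 AM.
That matches the stated 8:51 AM, so the schedule is consistent.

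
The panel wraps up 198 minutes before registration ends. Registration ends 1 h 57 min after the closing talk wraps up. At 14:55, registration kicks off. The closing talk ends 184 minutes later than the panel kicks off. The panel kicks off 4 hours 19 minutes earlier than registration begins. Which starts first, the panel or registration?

the panel

The panel starts at 14:55 − 259 min = 10:36.
The panel starts at 10:36 and registration starts at 14:55, so the panel is first.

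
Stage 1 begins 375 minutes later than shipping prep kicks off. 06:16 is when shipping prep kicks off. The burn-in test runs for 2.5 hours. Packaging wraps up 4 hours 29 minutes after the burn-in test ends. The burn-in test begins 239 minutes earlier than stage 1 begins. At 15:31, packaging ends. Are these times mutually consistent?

Stage 1 starts at 06:16 + 375 min = 12:31.
The burn-in test starts at 12:31 − 239 min = 08:32.
The burn-in test ends at 08:32 + 150 min = 11:02.
Packaging ends at 11:02 + 269 min = 15:31.
That matches the stated 15:31, so the schedule is consistent.

Yes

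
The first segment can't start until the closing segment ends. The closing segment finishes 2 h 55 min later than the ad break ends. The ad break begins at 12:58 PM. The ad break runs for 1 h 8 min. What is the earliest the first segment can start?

The ad break ends at 12:58 PM + 68 min = 2:06 PM.
The closing segment ends at 2:06 PM + 175 min = 5:01 PM.
The first segment is bounded by the closing segment, so the earliest it can start is 5:01 PM.

5:01 PM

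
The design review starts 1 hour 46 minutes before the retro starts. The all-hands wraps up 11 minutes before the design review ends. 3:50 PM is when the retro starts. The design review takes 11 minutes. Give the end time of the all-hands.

2:04 PM

The design review starts at 3:50 PM − 106 min = 2:04 PM.
The design review ends at 2:04 PM + 11 min = 2:15 PM.
The all-hands ends at 2:15 PM − 11 min = 2:04 PM.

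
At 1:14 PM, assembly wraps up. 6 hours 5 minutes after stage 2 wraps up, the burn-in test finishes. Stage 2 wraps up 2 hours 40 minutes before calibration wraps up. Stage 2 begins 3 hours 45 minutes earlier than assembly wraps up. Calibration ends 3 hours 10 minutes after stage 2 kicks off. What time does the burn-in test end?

Stage 2 starts at 1:14 PM − 225 min = 9:29 AM.
Calibration ends at 9:29 AM + 190 min = 12:39 PM.
Stage 2 ends at 12:39 PM − 160 min = 9:59 AM.
The burn-in test ends at 9:59 AM + 365 min = 4:04 PM.

4:04 PM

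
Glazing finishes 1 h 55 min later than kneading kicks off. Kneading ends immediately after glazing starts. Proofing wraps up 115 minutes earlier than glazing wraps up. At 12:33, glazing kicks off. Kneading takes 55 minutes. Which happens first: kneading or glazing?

Kneading ends at 12:33.
Kneading starts at 12:33 − 55 min = 11:38.
Kneading starts at 11:38 and glazing starts at 12:33, so kneading is first.

kneading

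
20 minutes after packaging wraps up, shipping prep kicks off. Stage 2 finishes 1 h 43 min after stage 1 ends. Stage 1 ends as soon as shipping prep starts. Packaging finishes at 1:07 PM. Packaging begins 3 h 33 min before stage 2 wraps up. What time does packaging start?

11:37 AM

Shipping prep starts at 1:07 PM + 20 min = 1:27 PM.
So stage 1 ends at 1:27 PM.
Stage 2 ends at 1:27 PM + 103 min = 3:10 PM.
Packaging starts at 3:10 PM − 213 min = 11:37 AM.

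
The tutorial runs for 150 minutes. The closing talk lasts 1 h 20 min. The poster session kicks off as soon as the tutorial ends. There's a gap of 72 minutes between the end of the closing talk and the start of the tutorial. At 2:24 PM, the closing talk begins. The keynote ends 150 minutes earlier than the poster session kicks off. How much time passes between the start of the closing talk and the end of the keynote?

The closing talk ends at 2:24 PM + 80 min = 3:44 PM.
The tutorial starts at 3:44 PM + 72 min = 4:56 PM.
The tutorial ends at 4:56 PM + 150 min = 7:26 PM.
So the poster session starts at 7:26 PM.
The keynote ends at 7:26 PM − 150 min = 4:56 PM.
From 2:24 PM to 4:56 PM is 2 h 32 min.

2 h 32 min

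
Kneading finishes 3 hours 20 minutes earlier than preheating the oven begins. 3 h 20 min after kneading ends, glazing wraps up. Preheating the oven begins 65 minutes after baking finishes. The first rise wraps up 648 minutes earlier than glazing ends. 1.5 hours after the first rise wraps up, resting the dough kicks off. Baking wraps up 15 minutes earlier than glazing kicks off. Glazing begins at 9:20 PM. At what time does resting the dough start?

12:52 PM

Baking ends at 9:20 PM − 15 min = 9:05 PM.
Preheating the oven starts at 9:05 PM + 65 min = 10:10 PM.
Kneading ends at 10:10 PM − 200 min = 6:50 PM.
Glazing ends at 6:50 PM + 200 min = 10:10 PM.
The first rise ends at 10:10 PM − 648 min = 11:22 AM.
Resting the dough starts at 11:22 AM + 90 min = 12:52 PM.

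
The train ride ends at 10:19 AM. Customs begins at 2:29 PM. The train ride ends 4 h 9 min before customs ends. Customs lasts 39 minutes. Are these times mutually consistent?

No

Customs ends at 2:29 PM + 39 min = 3:08 PM.
The train ride ends at 3:08 PM − 249 min = 10:59 AM.
But the train ride is also said to end at 10:19 AM — a 40-minute conflict.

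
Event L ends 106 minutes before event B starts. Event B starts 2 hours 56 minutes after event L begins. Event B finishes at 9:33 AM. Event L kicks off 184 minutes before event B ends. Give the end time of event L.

Event L starts at 9:33 AM − 184 min = 6:29 AM.
Event B starts at 6:29 AM + 176 min = 9:25 AM.
Event L ends at 9:25 AM − 106 min = 7:39 AM.

7:39 AM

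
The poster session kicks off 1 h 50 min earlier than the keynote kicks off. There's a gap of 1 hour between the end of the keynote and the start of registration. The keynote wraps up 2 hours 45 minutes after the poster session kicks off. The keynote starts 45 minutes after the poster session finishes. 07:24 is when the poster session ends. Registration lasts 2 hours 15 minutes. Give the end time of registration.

12:19

The keynote starts at 07:24 + 45 min = 08:09.
The poster session starts at 08:09 − 110 min = 06:19.
The keynote ends at 06:19 + 165 min = 09:04.
Registration starts at 09:04 + 60 min = 10:04.
Registration ends at 10:04 + 135 min = 12:19.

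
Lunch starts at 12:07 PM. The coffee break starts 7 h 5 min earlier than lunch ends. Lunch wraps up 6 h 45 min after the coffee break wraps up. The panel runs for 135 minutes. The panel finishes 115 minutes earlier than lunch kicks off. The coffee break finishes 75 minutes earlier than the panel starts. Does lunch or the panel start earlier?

The panel ends at 12:07 PM − 115 min = 10:12 AM.
The panel starts at 10:12 AM − 135 min = 7:57 AM.
Lunch starts at 12:07 PM and the panel starts at 7:57 AM, so the panel is first.

the panel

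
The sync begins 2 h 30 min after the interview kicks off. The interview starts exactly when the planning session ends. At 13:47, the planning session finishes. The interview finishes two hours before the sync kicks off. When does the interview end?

14:17

The interview starts at 13:47.
The sync starts at 13:47 + 150 min = 16:17.
The interview ends at 16:17 − 120 min = 14:17.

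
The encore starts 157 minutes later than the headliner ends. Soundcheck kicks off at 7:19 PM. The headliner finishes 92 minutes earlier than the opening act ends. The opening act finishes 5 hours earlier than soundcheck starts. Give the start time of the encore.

3:24 PM

The opening act ends at 7:19 PM − 300 min = 2:19 PM.
The headliner ends at 2:19 PM − 92 min = 12:47 PM.
The encore starts at 12:47 PM + 157 min = 3:24 PM.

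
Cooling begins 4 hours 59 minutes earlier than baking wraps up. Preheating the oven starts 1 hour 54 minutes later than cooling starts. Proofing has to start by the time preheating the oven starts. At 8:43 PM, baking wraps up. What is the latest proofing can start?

5:38 PM

Cooling starts at 8:43 PM − 299 min = 3:44 PM.
Preheating the oven starts at 3:44 PM + 114 min = 5:38 PM.
Proofing is bounded by preheating the oven, so the latest it can start is 5:38 PM.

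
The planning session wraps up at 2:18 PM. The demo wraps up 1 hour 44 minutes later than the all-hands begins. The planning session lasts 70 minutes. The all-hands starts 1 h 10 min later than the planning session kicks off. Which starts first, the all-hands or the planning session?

the planning session

The planning session starts at 2:18 PM − 70 min = 1:08 PM.
The all-hands starts at 1:08 PM + 70 min = 2:18 PM.
The all-hands starts at 2:18 PM and the planning session starts at 1:08 PM, so the planning session is first.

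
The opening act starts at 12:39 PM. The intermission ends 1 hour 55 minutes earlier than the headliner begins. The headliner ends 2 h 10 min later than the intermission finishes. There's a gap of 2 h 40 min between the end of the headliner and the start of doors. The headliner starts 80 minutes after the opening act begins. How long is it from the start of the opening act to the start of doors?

The headliner starts at 12:39 PM + 80 min = 1:59 PM.
The intermission ends at 1:59 PM − 115 min = 12:04 PM.
The headliner ends at 12:04 PM + 130 min = 2:14 PM.
Doors starts at 2:14 PM + 160 min = 4:54 PM.
From 12:39 PM to 4:54 PM is 4 hours 15 minutes.

4 hours 15 minutes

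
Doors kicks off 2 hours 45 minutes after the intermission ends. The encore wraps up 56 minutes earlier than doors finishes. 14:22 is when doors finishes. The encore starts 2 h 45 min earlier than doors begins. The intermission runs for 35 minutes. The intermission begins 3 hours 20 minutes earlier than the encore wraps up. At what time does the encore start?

The encore ends at 14:22 − 56 min = 13:26.
The intermission starts at 13:26 − 200 min = 10:06.
The intermission ends at 10:06 + 35 min = 10:41.
Doors starts at 10:41 + 165 min = 13:26.
The encore starts at 13:26 − 165 min = 10:41.

10:41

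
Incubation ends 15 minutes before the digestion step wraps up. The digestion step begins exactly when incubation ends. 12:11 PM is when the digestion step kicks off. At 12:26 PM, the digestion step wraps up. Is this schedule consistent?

Yes

Incubation ends at 12:26 PM − 15 min = 12:11 PM.
So the digestion step starts at 12:11 PM.
That matches the stated 12:11 PM, so the schedule is consistent.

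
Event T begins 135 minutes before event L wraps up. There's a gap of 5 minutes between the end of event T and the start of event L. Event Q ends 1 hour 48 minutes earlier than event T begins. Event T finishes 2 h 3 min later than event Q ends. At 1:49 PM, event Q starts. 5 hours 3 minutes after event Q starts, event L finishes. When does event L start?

Event L ends at 1:49 PM + 303 min = 6:52 PM.
Event T starts at 6:52 PM − 135 min = 4:37 PM.
Event Q ends at 4:37 PM − 108 min = 2:49 PM.
Event T ends at 2:49 PM + 123 min = 4:52 PM.
Event L starts at 4:52 PM + 5 min = 4:57 PM.

4:57 PM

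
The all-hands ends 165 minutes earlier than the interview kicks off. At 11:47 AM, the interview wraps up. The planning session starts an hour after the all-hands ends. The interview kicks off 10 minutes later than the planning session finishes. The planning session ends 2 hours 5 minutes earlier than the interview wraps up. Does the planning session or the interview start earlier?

The planning session ends at 11:47 AM − 125 min = 9:42 AM.
The interview starts at 9:42 AM + 10 min = 9:52 AM.
The all-hands ends at 9:52 AM − 165 min = 7:07 AM.
The planning session starts at 7:07 AM + 60 min = 8:07 AM.
The planning session starts at 8:07 AM and the interview starts at 9:52 AM, so the planning session is first.

the planning session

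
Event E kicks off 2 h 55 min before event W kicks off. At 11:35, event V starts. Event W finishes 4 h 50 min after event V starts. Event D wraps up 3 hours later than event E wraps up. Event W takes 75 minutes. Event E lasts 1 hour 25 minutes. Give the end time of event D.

Event W ends at 11:35 + 290 min = 16:25.
Event W starts at 16:25 − 75 min = 15:10.
Event E starts at 15:10 − 175 min = 12:15.
Event E ends at 12:15 + 85 min = 13:40.
Event D ends at 13:40 + 180 min = 16:40.

16:40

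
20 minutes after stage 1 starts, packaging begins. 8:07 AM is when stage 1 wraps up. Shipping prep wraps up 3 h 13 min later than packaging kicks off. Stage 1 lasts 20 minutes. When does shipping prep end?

Stage 1 starts at 8:07 AM − 20 min = 7:47 AM.
Packaging starts at 7:47 AM + 20 min = 8:07 AM.
Shipping prep ends at 8:07 AM + 193 min = 11:20 AM.

11:20 AM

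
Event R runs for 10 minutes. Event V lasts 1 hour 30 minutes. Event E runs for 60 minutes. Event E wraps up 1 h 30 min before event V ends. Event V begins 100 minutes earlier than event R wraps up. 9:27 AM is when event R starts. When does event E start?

Event R ends at 9:27 AM + 10 min = 9:37 AM.
Event V starts at 9:37 AM − 100 min = 7:57 AM.
Event V ends at 7:57 AM + 90 min = 9:27 AM.
Event E ends at 9:27 AM − 90 min = 7:57 AM.
Event E starts at 7:57 AM − 60 min = 6:57 AM.

6:57 AM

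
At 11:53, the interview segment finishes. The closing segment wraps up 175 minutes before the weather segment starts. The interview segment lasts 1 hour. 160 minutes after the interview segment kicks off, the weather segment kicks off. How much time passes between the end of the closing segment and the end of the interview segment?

1 hour 15 minutes

The interview segment starts at 11:53 − 60 min = 10:53.
The weather segment starts at 10:53 + 160 min = 13:33.
The closing segment ends at 13:33 − 175 min = 10:38.
From 10:38 to 11:53 is 1 hour 15 minutes.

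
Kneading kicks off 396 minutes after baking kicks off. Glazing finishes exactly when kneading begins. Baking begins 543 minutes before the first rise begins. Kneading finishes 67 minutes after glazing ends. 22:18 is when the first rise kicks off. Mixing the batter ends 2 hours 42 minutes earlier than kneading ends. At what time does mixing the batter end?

18:16

Baking starts at 22:18 − 543 min = 13:15.
Kneading starts at 13:15 + 396 min = 19:51.
So glazing ends at 19:51.
Kneading ends at 19:51 + 67 min = 20:58.
Mixing the batter ends at 20:58 − 162 min = 18:16.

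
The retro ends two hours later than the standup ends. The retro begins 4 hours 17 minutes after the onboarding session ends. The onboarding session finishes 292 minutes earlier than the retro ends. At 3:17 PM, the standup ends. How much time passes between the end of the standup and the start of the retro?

1 hour 25 minutes

The retro ends at 3:17 PM + 120 min = 5:17 PM.
The onboarding session ends at 5:17 PM − 292 min = 12:25 PM.
The retro starts at 12:25 PM + 257 min = 4:42 PM.
From 3:17 PM to 4:42 PM is 1 hour 25 minutes.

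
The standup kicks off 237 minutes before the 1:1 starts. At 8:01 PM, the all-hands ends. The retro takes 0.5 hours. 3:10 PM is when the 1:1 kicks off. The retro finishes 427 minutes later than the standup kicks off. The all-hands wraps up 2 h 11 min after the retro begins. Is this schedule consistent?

The standup starts at 3:10 PM − 237 min = 11:13 AM.
The retro ends at 11:13 AM + 427 min = 6:20 PM.
The retro starts at 6:20 PM − 30 min = 5:50 PM.
The all-hands ends at 5:50 PM + 131 min = 8:01 PM.
That matches the stated 8:01 PM, so the schedule is consistent.

Yes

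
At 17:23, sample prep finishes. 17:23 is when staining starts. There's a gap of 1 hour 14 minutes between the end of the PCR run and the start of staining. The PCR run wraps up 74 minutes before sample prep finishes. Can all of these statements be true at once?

The PCR run ends at 17:23 − 74 min = 16:09.
Staining starts at 16:09 + 74 min = 17:23.
That matches the stated 17:23, so the schedule is consistent.

Yes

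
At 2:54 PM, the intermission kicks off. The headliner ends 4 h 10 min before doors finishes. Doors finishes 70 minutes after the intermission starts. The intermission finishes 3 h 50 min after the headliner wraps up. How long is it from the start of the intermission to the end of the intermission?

50 minutes

Doors ends at 2:54 PM + 70 min = 4:04 PM.
The headliner ends at 4:04 PM − 250 min = 11:54 AM.
The intermission ends at 11:54 AM + 230 min = 3:44 PM.
From 2:54 PM to 3:44 PM is 50 minutes.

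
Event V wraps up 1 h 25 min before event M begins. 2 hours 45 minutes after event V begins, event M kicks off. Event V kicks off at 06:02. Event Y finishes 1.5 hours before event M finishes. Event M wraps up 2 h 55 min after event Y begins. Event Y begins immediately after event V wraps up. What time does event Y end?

Event M starts at 06:02 + 165 min = 08:47.
Event V ends at 08:47 − 85 min = 07:22.
So event Y starts at 07:22.
Event M ends at 07:22 + 175 min = 10:17.
Event Y ends at 10:17 − 90 min = 08:47.

08:47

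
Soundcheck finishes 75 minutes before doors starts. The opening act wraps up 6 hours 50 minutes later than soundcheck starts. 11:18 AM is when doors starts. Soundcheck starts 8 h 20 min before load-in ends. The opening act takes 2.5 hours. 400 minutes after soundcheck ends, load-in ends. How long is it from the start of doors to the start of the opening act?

85 minutes

Soundcheck ends at 11:18 AM − 75 min = 10:03 AM.
Load-in ends at 10:03 AM + 400 min = 4:43 PM.
Soundcheck starts at 4:43 PM − 500 min = 8:23 AM.
The opening act ends at 8:23 AM + 410 min = 3:13 PM.
The opening act starts at 3:13 PM − 150 min = 12:43 PM.
From 11:18 AM to 12:43 PM is 85 minutes.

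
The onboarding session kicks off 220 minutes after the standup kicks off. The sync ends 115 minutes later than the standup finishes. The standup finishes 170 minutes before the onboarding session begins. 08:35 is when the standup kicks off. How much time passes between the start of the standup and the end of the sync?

The onboarding session starts at 08:35 + 220 min = 12:15.
The standup ends at 12:15 − 170 min = 09:25.
The sync ends at 09:25 + 115 min = 11:20.
From 08:35 to 11:20 is 2 h 45 min.

2 h 45 min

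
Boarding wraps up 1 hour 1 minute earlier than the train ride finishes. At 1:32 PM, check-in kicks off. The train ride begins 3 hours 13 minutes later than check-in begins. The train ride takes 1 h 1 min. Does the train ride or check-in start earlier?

check-in

The train ride starts at 1:32 PM + 193 min = 4:45 PM.
The train ride starts at 4:45 PM and check-in starts at 1:32 PM, so check-in is first.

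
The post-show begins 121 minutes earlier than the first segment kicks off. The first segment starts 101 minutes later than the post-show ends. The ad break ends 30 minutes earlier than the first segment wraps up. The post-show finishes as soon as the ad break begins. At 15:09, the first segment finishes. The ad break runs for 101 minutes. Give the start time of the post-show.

The ad break ends at 15:09 − 30 min = 14:39.
The ad break starts at 14:39 − 101 min = 12:58.
So the post-show ends at 12:58.
The first segment starts at 12:58 + 101 min = 14:39.
The post-show starts at 14:39 − 121 min = 12:38.

12:38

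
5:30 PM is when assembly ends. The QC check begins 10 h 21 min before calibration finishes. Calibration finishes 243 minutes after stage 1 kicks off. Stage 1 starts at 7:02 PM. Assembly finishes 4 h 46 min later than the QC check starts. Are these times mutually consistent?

Calibration ends at 7:02 PM + 243 min = 11:05 PM.
The QC check starts at 11:05 PM − 621 min = 12:44 PM.
Assembly ends at 12:44 PM + 286 min = 5:30 PM.
That matches the stated 5:30 PM, so the schedule is consistent.

Yes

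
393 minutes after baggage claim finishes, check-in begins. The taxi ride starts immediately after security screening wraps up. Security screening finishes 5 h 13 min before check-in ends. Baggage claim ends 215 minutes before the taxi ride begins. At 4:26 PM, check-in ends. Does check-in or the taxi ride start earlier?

Security screening ends at 4:26 PM − 313 min = 11:13 AM.
So the taxi ride starts at 11:13 AM.
Baggage claim ends at 11:13 AM − 215 min = 7:38 AM.
Check-in starts at 7:38 AM + 393 min = 2:11 PM.
Check-in starts at 2:11 PM and the taxi ride starts at 11:13 AM, so the taxi ride is first.

the taxi ride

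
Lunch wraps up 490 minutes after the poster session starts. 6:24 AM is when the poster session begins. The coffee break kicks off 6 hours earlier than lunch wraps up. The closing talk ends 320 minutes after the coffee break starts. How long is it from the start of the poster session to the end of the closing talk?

Lunch ends at 6:24 AM + 490 min = 2:34 PM.
The coffee break starts at 2:34 PM − 360 min = 8:34 AM.
The closing talk ends at 8:34 AM + 320 min = 1:54 PM.
From 6:24 AM to 1:54 PM is 7.5 hours.

7.5 hours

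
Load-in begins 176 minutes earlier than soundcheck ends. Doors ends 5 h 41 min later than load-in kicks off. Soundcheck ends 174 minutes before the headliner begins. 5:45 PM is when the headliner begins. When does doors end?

Soundcheck ends at 5:45 PM − 174 min = 2:51 PM.
Load-in starts at 2:51 PM − 176 min = 11:55 AM.
Doors ends at 11:55 AM + 341 min = 5:36 PM.

5:36 PM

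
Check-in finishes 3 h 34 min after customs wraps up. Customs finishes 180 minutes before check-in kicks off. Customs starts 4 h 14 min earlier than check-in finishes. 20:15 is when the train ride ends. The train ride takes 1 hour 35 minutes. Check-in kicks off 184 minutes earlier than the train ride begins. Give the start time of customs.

11:56

The train ride starts at 20:15 − 95 min = 18:40.
Check-in starts at 18:40 − 184 min = 15:36.
Customs ends at 15:36 − 180 min = 12:36.
Check-in ends at 12:36 + 214 min = 16:10.
Customs starts at 16:10 − 254 min = 11:56.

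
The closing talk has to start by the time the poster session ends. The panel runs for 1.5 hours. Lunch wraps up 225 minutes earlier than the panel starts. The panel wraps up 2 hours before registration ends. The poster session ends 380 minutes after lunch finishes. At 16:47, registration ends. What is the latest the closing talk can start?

15:52

The panel ends at 16:47 − 120 min = 14:47.
The panel starts at 14:47 − 90 min = 13:17.
Lunch ends at 13:17 − 225 min = 09:32.
The poster session ends at 09:32 + 380 min = 15:52.
The closing talk is bounded by the poster session, so the latest it can start is 15:52.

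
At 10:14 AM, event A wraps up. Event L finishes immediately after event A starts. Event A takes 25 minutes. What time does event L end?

9:49 AM

Event A starts at 10:14 AM − 25 min = 9:49 AM.
So event L ends at 9:49 AM.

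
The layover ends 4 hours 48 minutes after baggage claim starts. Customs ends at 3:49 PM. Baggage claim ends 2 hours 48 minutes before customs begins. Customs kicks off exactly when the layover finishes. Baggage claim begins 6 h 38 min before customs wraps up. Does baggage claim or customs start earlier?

baggage claim

Baggage claim starts at 3:49 PM − 398 min = 9:11 AM.
The layover ends at 9:11 AM + 288 min = 1:59 PM.
So customs starts at 1:59 PM.
Baggage claim starts at 9:11 AM and customs starts at 1:59 PM, so baggage claim is first.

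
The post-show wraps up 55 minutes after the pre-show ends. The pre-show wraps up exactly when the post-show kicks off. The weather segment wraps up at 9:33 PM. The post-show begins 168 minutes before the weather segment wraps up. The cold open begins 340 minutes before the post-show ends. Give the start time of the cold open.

2:00 PM

The post-show starts at 9:33 PM − 168 min = 6:45 PM.
So the pre-show ends at 6:45 PM.
The post-show ends at 6:45 PM + 55 min = 7:40 PM.
The cold open starts at 7:40 PM − 340 min = 2:00 PM.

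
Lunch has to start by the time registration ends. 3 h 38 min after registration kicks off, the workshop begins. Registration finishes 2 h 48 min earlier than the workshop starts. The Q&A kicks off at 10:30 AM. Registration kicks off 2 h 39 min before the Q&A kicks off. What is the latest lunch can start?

8:41 AM

Registration starts at 10:30 AM − 159 min = 7:51 AM.
The workshop starts at 7:51 AM + 218 min = 11:29 AM.
Registration ends at 11:29 AM − 168 min = 8:41 AM.
Lunch is bounded by registration, so the latest it can start is 8:41 AM.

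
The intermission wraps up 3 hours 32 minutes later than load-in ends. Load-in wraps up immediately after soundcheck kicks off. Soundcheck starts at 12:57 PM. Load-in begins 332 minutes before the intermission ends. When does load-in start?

Load-in ends at 12:57 PM.
The intermission ends at 12:57 PM + 212 min = 4:29 PM.
Load-in starts at 4:29 PM − 332 min = 10:57 AM.

10:57 AM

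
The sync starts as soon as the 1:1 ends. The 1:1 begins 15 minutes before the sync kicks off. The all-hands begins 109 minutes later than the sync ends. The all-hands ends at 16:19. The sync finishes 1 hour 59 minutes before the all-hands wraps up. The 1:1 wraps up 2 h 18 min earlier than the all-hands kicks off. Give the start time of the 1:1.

13:36

The sync ends at 16:19 − 119 min = 14:20.
The all-hands starts at 14:20 + 109 min = 16:09.
The 1:1 ends at 16:09 − 138 min = 13:51.
So the sync starts at 13:51.
The 1:1 starts at 13:51 − 15 min = 13:36.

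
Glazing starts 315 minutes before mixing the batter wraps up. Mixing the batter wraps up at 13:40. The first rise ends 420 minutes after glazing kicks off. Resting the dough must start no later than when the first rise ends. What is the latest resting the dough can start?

Glazing starts at 13:40 − 315 min = 08:25.
The first rise ends at 08:25 + 420 min = 15:25.
Resting the dough is bounded by the first rise, so the latest it can start is 15:25.

15:25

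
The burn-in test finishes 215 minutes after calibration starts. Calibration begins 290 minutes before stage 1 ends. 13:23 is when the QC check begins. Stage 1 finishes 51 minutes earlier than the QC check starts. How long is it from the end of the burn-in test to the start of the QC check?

Stage 1 ends at 13:23 − 51 min = 12:32.
Calibration starts at 12:32 − 290 min = 07:42.
The burn-in test ends at 07:42 + 215 min = 11:17.
From 11:17 to 13:23 is 2 h 6 min.

2 h 6 min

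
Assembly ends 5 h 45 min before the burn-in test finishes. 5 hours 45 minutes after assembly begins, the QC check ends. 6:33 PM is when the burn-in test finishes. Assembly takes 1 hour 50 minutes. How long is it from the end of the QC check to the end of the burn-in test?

Assembly ends at 6:33 PM − 345 min = 12:48 PM.
Assembly starts at 12:48 PM − 110 min = 10:58 AM.
The QC check ends at 10:58 AM + 345 min = 4:43 PM.
From 4:43 PM to 6:33 PM is 1 h 50 min.

1 h 50 min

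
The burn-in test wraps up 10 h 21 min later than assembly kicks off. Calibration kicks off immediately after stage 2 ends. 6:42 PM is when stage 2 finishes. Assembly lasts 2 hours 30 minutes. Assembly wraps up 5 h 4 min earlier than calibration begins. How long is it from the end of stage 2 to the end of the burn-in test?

167 minutes

Calibration starts at 6:42 PM.
Assembly ends at 6:42 PM − 304 min = 1:38 PM.
Assembly starts at 1:38 PM − 150 min = 11:08 AM.
The burn-in test ends at 11:08 AM + 621 min = 9:29 PM.
From 6:42 PM to 9:29 PM is 167 minutes.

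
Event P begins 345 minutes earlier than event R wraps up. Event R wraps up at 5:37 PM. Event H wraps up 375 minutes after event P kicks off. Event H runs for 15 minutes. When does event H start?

5:52 PM

Event P starts at 5:37 PM − 345 min = 11:52 AM.
Event H ends at 11:52 AM + 375 min = 6:07 PM.
Event H starts at 6:07 PM − 15 min = 5:52 PM.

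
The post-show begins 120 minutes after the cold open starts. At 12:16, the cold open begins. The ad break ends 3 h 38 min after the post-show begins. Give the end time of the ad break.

The post-show starts at 12:16 + 120 min = 14:16.
The ad break ends at 14:16 + 218 min = 17:54.

17:54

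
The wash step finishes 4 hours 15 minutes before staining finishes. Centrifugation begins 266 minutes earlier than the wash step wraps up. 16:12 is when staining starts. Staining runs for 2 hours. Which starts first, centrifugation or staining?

centrifugation

Staining ends at 16:12 + 120 min = 18:12.
The wash step ends at 18:12 − 255 min = 13:57.
Centrifugation starts at 13:57 − 266 min = 09:31.
Centrifugation starts at 09:31 and staining starts at 16:12, so centrifugation is first.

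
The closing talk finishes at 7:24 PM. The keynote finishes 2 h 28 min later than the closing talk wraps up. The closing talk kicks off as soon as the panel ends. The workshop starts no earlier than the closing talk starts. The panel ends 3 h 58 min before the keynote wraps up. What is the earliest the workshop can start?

The keynote ends at 7:24 PM + 148 min = 9:52 PM.
The panel ends at 9:52 PM − 238 min = 5:54 PM.
So the closing talk starts at 5:54 PM.
The workshop is bounded by the closing talk, so the earliest it can start is 5:54 PM.

5:54 PM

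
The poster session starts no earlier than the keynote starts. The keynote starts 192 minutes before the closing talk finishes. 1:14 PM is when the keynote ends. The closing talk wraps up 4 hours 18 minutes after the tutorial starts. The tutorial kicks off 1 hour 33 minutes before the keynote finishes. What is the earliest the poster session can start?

12:47 PM

The tutorial starts at 1:14 PM − 93 min = 11:41 AM.
The closing talk ends at 11:41 AM + 258 min = 3:59 PM.
The keynote starts at 3:59 PM − 192 min = 12:47 PM.
The poster session is bounded by the keynote, so the earliest it can start is 12:47 PM.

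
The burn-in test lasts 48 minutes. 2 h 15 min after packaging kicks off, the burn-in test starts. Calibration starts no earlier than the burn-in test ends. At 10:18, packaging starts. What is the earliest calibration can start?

The burn-in test starts at 10:18 + 135 min = 12:33.
The burn-in test ends at 12:33 + 48 min = 13:21.
Calibration is bounded by the burn-in test, so the earliest it can start is 13:21.

13:21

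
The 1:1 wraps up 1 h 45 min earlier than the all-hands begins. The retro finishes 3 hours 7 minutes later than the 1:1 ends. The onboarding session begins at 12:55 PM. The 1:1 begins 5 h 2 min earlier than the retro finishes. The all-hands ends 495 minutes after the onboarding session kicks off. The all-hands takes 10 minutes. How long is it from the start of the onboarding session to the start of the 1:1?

The all-hands ends at 12:55 PM + 495 min = 9:10 PM.
The all-hands starts at 9:10 PM − 10 min = 9:00 PM.
The 1:1 ends at 9:00 PM − 105 min = 7:15 PM.
The retro ends at 7:15 PM + 187 min = 10:22 PM.
The 1:1 starts at 10:22 PM − 302 min = 5:20 PM.
From 12:55 PM to 5:20 PM is 265 minutes.

265 minutes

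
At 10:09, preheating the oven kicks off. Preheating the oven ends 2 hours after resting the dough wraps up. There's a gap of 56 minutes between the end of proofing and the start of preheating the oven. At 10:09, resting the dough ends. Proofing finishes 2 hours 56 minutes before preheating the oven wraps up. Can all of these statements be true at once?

Yes

Preheating the oven ends at 10:09 + 120 min = 12:09.
Proofing ends at 12:09 − 176 min = 09:13.
Preheating the oven starts at 09:13 + 56 min = 10:09.
That matches the stated 10:09, so the schedule is consistent.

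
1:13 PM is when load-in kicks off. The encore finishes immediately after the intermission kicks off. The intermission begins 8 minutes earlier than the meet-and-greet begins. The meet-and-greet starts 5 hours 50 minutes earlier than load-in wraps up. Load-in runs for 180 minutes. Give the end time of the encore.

Load-in ends at 1:13 PM + 180 min = 4:13 PM.
The meet-and-greet starts at 4:13 PM − 350 min = 10:23 AM.
The intermission starts at 10:23 AM − 8 min = 10:15 AM.
So the encore ends at 10:15 AM.

10:15 AM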